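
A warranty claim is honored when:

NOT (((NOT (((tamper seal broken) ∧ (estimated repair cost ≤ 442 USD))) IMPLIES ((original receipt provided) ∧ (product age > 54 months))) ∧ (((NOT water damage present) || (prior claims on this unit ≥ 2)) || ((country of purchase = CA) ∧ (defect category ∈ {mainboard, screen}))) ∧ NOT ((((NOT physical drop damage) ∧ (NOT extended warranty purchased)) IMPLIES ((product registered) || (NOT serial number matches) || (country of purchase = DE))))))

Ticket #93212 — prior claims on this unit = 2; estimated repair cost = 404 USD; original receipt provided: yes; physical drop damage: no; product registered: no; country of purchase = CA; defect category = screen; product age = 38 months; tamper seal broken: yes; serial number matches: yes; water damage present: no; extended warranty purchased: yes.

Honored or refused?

Honored

Atomic conditions:
  tamper seal broken: yes → true
  estimated repair cost ≤ 442 USD: 404 ≤ 442 is true
  original receipt provided: yes → true
  product age > 54 months: 38 > 54 is false
  NOT water damage present: no → true
  prior claims on this unit ≥ 2: 2 ≥ 2 is true
  country of purchase = CA: CA == CA is true
  defect category ∈ {mainboard, screen}: screen is in the set → true
  NOT physical drop damage: no → true
  NOT extended warranty purchased: yes → false
  product registered: no → false
  NOT serial number matches: yes → false
  country of purchase = DE: CA == DE is false
Combine:
[1.1.1.1] true AND true = true
[1.1.1] NOT true = false
[1.1.2] true AND false = false
[1.1] false → false (antecedent false ⇒ implication holds) = true
[1.2.1] true OR true = true
[1.2.2] true AND true = true
[1.2] true OR true = true
[1.3.1.1] true AND false = false
[1.3.1.2] false OR false OR false = false
[1.3.1] false → false (antecedent false ⇒ implication holds) = true
[1.3] NOT true = false
[1] true AND true AND false = false
[root] NOT false = true
Overall: true → honored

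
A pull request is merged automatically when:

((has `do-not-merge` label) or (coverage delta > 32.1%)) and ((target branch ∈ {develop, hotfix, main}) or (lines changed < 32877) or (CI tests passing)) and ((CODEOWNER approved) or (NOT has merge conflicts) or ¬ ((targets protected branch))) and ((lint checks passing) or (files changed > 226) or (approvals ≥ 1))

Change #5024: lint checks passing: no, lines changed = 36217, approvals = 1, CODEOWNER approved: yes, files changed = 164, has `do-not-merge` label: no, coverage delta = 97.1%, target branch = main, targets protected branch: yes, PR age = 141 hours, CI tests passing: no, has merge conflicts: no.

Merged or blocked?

Atomic conditions:
  has `do-not-merge` label: no → false
  coverage delta > 32.1%: 97.1 > 32.1 is true
  target branch ∈ {develop, hotfix, main}: main is in the set → true
  lines changed < 32877: 36217 < 32877 is false
  CI tests passing: no → false
  CODEOWNER approved: yes → true
  NOT has merge conflicts: no → true
  targets protected branch: yes → true
  lint checks passing: no → false
  files changed > 226: 164 > 226 is false
  approvals ≥ 1: 1 ≥ 1 is true
Combine:
[1] false OR true = true
[2] true OR false OR false = true
[3.3] NOT true = false
[3] true OR true OR false = true
[4] false OR false OR true = true
[root] true AND true AND true AND true = true
Overall: true → merged

Merged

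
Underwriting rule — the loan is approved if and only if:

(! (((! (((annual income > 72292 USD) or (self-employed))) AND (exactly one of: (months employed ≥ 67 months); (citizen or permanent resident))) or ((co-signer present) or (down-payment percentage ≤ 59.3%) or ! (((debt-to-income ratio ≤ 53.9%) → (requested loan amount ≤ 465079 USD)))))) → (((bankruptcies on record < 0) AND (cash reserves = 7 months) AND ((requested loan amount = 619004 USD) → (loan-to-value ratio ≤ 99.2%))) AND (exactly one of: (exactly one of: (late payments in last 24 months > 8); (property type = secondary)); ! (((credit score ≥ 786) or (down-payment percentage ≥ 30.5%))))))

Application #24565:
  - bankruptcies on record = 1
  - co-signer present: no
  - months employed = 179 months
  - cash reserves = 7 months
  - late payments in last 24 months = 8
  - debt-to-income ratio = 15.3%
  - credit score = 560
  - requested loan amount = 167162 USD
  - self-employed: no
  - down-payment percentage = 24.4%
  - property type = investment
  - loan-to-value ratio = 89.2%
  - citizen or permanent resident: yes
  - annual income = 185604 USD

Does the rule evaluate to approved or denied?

Atomic conditions:
  annual income > 72292 USD: 185604 > 72292 is true
  self-employed: no → false
  months employed ≥ 67 months: 179 ≥ 67 is true
  citizen or permanent resident: yes → true
  co-signer present: no → false
  down-payment percentage ≤ 59.3%: 24.4 ≤ 59.3 is true
  debt-to-income ratio ≤ 53.9%: 15.3 ≤ 53.9 is true
  requested loan amount ≤ 465079 USD: 167162 ≤ 465079 is true
  bankruptcies on record < 0: 1 < 0 is false
  cash reserves = 7 months: 7 == 7 is true
  requested loan amount = 619004 USD: 167162 == 619004 is false
  loan-to-value ratio ≤ 99.2%: 89.2 ≤ 99.2 is true
  late payments in last 24 months > 8: 8 > 8 is false
  property type = secondary: investment == secondary is false
  credit score ≥ 786: 560 ≥ 786 is false
  down-payment percentage ≥ 30.5%: 24.4 ≥ 30.5 is false
Combine:
[1.1.1.1.1] true OR false = true
[1.1.1.1] NOT true = false
[1.1.1.2] exactly-one(true, true) = false
[1.1.1] false AND false = false
[1.1.2.3.1] true → true = true
[1.1.2.3] NOT true = false
[1.1.2] false OR true OR false = true
[1.1] false OR true = true
[1] NOT true = false
[2.1.3] false → true (antecedent false ⇒ implication holds) = true
[2.1] false AND true AND true = false
[2.2.1] exactly-one(false, false) = false
[2.2.2.1] false OR false = false
[2.2.2] NOT false = true
[2.2] exactly-one(false, true) = true
[2] false AND true = false
[root] false → false (antecedent false ⇒ implication holds) = true
Overall: true → approved

Approved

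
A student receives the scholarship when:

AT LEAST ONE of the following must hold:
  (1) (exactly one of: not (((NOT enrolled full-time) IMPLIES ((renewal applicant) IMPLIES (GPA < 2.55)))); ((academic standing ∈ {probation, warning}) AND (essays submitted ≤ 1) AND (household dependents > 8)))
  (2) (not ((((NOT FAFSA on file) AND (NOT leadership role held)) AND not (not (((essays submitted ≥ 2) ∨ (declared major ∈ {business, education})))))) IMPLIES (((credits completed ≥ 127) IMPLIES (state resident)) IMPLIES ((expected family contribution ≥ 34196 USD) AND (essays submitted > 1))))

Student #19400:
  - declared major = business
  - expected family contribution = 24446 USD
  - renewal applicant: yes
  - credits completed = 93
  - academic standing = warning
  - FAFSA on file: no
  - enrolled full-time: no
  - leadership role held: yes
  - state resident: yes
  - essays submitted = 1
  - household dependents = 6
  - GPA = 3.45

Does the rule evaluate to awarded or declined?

Atomic conditions:
  NOT enrolled full-time: no → true
  renewal applicant: yes → true
  GPA < 2.55: 3.45 < 2.55 is false
  academic standing ∈ {probation, warning}: warning is in the set → true
  essays submitted ≤ 1: 1 ≤ 1 is true
  household dependents > 8: 6 > 8 is false
  NOT FAFSA on file: no → true
  NOT leadership role held: yes → false
  essays submitted ≥ 2: 1 ≥ 2 is false
  declared major ∈ {business, education}: business is in the set → true
  credits completed ≥ 127: 93 ≥ 127 is false
  state resident: yes → true
  expected family contribution ≥ 34196 USD: 24446 ≥ 34196 is false
  essays submitted > 1: 1 > 1 is false
Combine:
[1.1.1.2] true → false = false
[1.1.1] true → false = false
[1.1] NOT false = true
[1.2] true AND true AND false = false
[1] exactly-one(true, false) = true
[2.1.1.1] true AND false = false
[2.1.1.2.1.1] false OR true = true
[2.1.1.2.1] NOT true = false
[2.1.1.2] NOT false = true
[2.1.1] false AND true = false
[2.1] NOT false = true
[2.2.1] false → true (antecedent false ⇒ implication holds) = true
[2.2.2] false AND false = false
[2.2] true → false = false
[2] true → false = false
[root] true OR false = true
Overall: true → awarded

Awarded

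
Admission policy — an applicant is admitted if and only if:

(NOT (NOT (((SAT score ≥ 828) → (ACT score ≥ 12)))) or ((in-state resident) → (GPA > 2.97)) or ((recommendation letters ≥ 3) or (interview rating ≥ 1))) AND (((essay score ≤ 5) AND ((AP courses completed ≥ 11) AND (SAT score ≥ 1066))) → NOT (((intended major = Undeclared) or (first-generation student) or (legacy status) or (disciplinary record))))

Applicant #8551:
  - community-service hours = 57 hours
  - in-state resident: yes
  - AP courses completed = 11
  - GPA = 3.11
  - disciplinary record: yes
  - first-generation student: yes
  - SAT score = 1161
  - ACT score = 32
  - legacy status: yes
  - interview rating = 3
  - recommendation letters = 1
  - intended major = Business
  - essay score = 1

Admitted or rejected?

Atomic conditions:
  SAT score ≥ 828: 1161 ≥ 828 is true
  ACT score ≥ 12: 32 ≥ 12 is true
  in-state resident: yes → true
  GPA > 2.97: 3.11 > 2.97 is true
  recommendation letters ≥ 3: 1 ≥ 3 is false
  interview rating ≥ 1: 3 ≥ 1 is true
  essay score ≤ 5: 1 ≤ 5 is true
  AP courses completed ≥ 11: 11 ≥ 11 is true
  SAT score ≥ 1066: 1161 ≥ 1066 is true
  intended major = Undeclared: Business == Undeclared is false
  first-generation student: yes → true
  legacy status: yes → true
  disciplinary record: yes → true
Combine:
[1.1.1.1] true → true = true
[1.1.1] NOT true = false
[1.1] NOT false = true
[1.2] true → true = true
[1.3] false OR true = true
[1] true OR true OR true = true
[2.1.2] true AND true = true
[2.1] true AND true = true
[2.2.1] false OR true OR true OR true = true
[2.2] NOT true = false
[2] true → false = false
[root] true AND false = false
Overall: false → rejected

Rejected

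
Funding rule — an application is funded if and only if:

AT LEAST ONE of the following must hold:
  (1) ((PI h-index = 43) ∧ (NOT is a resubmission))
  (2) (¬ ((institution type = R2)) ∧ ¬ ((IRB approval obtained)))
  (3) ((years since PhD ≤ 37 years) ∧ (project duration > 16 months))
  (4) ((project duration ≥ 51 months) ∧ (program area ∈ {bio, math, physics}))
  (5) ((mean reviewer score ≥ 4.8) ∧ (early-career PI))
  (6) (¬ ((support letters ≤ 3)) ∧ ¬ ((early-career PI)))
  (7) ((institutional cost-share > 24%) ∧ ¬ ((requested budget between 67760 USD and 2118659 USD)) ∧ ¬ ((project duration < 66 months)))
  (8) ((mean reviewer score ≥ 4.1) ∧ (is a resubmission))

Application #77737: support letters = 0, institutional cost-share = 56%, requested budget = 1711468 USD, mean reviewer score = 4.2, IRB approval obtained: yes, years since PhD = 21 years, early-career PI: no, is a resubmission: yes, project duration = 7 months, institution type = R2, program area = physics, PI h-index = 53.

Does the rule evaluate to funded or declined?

Funded

Atomic conditions:
  PI h-index = 43: 53 == 43 is false
  NOT is a resubmission: yes → false
  institution type = R2: R2 == R2 is true
  IRB approval obtained: yes → true
  years since PhD ≤ 37 years: 21 ≤ 37 is true
  project duration > 16 months: 7 > 16 is false
  project duration ≥ 51 months: 7 ≥ 51 is false
  program area ∈ {bio, math, physics}: physics is in the set → true
  mean reviewer score ≥ 4.8: 4.2 ≥ 4.8 is false
  early-career PI: no → false
  support letters ≤ 3: 0 ≤ 3 is true
  institutional cost-share > 24%: 56 > 24 is true
  requested budget between 67760 USD and 2118659 USD: 1711468 in [67760, 2118659] is true
  project duration < 66 months: 7 < 66 is true
  mean reviewer score ≥ 4.1: 4.2 ≥ 4.1 is true
  is a resubmission: yes → true
Combine:
[1] false AND false = false
[2.1] NOT true = false
[2.2] NOT true = false
[2] false AND false = false
[3] true AND false = false
[4] false AND true = false
[5] false AND false = false
[6.1] NOT true = false
[6.2] NOT false = true
[6] false AND true = false
[7.2] NOT true = false
[7.3] NOT true = false
[7] true AND false AND false = false
[8] true AND true = true
[root] false OR false OR false OR false OR false OR false OR false OR true = true
Overall: true → funded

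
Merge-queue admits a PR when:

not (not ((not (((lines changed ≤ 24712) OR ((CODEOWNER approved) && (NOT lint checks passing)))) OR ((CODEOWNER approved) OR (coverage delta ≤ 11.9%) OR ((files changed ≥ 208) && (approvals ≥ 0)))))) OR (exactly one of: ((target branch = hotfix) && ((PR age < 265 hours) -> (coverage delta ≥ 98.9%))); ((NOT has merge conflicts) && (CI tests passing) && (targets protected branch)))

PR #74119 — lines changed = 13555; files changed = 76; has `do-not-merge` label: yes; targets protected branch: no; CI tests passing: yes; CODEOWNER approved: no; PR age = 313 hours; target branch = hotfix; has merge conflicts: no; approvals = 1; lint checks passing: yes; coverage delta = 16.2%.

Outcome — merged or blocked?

Merged

Atomic conditions:
  lines changed ≤ 24712: 13555 ≤ 24712 is true
  CODEOWNER approved: no → false
  NOT lint checks passing: yes → false
  coverage delta ≤ 11.9%: 16.2 ≤ 11.9 is false
  files changed ≥ 208: 76 ≥ 208 is false
  approvals ≥ 0: 1 ≥ 0 is true
  target branch = hotfix: hotfix == hotfix is true
  PR age < 265 hours: 313 < 265 is false
  coverage delta ≥ 98.9%: 16.2 ≥ 98.9 is false
  NOT has merge conflicts: no → true
  CI tests passing: yes → true
  targets protected branch: no → false
Combine:
[1.1.1.1.1.2] false AND false = false
[1.1.1.1.1] true OR false = true
[1.1.1.1] NOT true = false
[1.1.1.2.3] false AND true = false
[1.1.1.2] false OR false OR false = false
[1.1.1] false OR false = false
[1.1] NOT false = true
[1] NOT true = false
[2.1.2] false → false (antecedent false ⇒ implication holds) = true
[2.1] true AND true = true
[2.2] true AND true AND false = false
[2] exactly-one(true, false) = true
[root] false OR true = true
Overall: true → merged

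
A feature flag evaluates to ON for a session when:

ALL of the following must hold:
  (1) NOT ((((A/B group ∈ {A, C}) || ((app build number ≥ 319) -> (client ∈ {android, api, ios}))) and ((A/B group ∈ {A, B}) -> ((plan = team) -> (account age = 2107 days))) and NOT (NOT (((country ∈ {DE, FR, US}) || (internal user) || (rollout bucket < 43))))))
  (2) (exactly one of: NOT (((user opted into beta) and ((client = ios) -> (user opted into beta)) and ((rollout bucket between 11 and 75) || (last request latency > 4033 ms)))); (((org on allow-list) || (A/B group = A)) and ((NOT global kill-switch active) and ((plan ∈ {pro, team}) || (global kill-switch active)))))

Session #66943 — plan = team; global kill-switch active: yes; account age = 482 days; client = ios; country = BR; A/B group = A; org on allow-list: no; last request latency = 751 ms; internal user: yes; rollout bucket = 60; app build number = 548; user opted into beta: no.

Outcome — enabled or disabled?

Atomic conditions:
  A/B group ∈ {A, C}: A is in the set → true
  app build number ≥ 319: 548 ≥ 319 is true
  client ∈ {android, api, ios}: ios is in the set → true
  A/B group ∈ {A, B}: A is in the set → true
  plan = team: team == team is true
  account age = 2107 days: 482 == 2107 is false
  country ∈ {DE, FR, US}: BR is not in the set → false
  internal user: yes → true
  rollout bucket < 43: 60 < 43 is false
  user opted into beta: no → false
  client = ios: ios == ios is true
  rollout bucket between 11 and 75: 60 in [11, 75] is true
  last request latency > 4033 ms: 751 > 4033 is false
  org on allow-list: no → false
  A/B group = A: A == A is true
  NOT global kill-switch active: yes → false
  plan ∈ {pro, team}: team is in the set → true
  global kill-switch active: yes → true
Combine:
[1.1.1.2] true → true = true
[1.1.1] true OR true = true
[1.1.2.2] true → false = false
[1.1.2] true → false = false
[1.1.3.1.1] false OR true OR false = true
[1.1.3.1] NOT true = false
[1.1.3] NOT false = true
[1.1] true AND false AND true = false
[1] NOT false = true
[2.1.1.2] true → false = false
[2.1.1.3] true OR false = true
[2.1.1] false AND false AND true = false
[2.1] NOT false = true
[2.2.1] false OR true = true
[2.2.2.2] true OR true = true
[2.2.2] false AND true = false
[2.2] true AND false = false
[2] exactly-one(true, false) = true
[root] true AND true = true
Overall: true → enabled

Enabled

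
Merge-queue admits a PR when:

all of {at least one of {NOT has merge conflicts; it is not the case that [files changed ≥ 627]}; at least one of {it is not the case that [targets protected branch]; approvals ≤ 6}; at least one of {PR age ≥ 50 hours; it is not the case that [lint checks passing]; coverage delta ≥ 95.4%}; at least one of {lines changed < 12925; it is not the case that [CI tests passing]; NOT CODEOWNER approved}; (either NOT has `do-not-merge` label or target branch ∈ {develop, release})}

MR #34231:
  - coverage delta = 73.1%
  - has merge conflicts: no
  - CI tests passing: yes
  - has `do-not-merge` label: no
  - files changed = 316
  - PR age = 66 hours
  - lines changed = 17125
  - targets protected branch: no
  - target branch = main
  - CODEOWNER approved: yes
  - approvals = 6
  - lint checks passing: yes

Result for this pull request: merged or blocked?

Atomic conditions:
  NOT has merge conflicts: no → true
  files changed ≥ 627: 316 ≥ 627 is false
  targets protected branch: no → false
  approvals ≤ 6: 6 ≤ 6 is true
  PR age ≥ 50 hours: 66 ≥ 50 is true
  lint checks passing: yes → true
  coverage delta ≥ 95.4%: 73.1 ≥ 95.4 is false
  lines changed < 12925: 17125 < 12925 is false
  CI tests passing: yes → true
  NOT CODEOWNER approved: yes → false
  NOT has `do-not-merge` label: no → true
  target branch ∈ {develop, release}: main is not in the set → false
Combine:
[1.2] NOT false = true
[1] true OR true = true
[2.1] NOT false = true
[2] true OR true = true
[3.2] NOT true = false
[3] true OR false OR false = true
[4.2] NOT true = false
[4] false OR false OR false = false
[5] true OR false = true
[root] true AND true AND true AND false AND true = false
Overall: false → blocked

Blocked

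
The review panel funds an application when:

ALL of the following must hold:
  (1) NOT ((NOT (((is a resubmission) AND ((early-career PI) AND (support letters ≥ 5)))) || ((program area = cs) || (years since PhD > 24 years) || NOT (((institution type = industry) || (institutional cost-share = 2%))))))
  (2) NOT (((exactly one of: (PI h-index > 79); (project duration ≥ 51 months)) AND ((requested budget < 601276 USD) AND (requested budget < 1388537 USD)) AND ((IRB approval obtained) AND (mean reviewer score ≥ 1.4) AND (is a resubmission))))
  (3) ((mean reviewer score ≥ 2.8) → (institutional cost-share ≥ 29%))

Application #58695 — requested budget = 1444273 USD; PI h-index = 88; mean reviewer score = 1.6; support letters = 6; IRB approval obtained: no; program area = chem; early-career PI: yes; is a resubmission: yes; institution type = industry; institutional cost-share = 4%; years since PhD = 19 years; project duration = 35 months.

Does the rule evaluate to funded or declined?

Funded

Atomic conditions:
  is a resubmission: yes → true
  early-career PI: yes → true
  support letters ≥ 5: 6 ≥ 5 is true
  program area = cs: chem == cs is false
  years since PhD > 24 years: 19 > 24 is false
  institution type = industry: industry == industry is true
  institutional cost-share = 2%: 4 == 2 is false
  PI h-index > 79: 88 > 79 is true
  project duration ≥ 51 months: 35 ≥ 51 is false
  requested budget < 601276 USD: 1444273 < 601276 is false
  requested budget < 1388537 USD: 1444273 < 1388537 is false
  IRB approval obtained: no → false
  mean reviewer score ≥ 1.4: 1.6 ≥ 1.4 is true
  mean reviewer score ≥ 2.8: 1.6 ≥ 2.8 is false
  institutional cost-share ≥ 29%: 4 ≥ 29 is false
Combine:
[1.1.1.1.2] true AND true = true
[1.1.1.1] true AND true = true
[1.1.1] NOT true = false
[1.1.2.3.1] true OR false = true
[1.1.2.3] NOT true = false
[1.1.2] false OR false OR false = false
[1.1] false OR false = false
[1] NOT false = true
[2.1.1] exactly-one(true, false) = true
[2.1.2] false AND false = false
[2.1.3] false AND true AND true = false
[2.1] true AND false AND false = false
[2] NOT false = true
[3] false → false (antecedent false ⇒ implication holds) = true
[root] true AND true AND true = true
Overall: true → funded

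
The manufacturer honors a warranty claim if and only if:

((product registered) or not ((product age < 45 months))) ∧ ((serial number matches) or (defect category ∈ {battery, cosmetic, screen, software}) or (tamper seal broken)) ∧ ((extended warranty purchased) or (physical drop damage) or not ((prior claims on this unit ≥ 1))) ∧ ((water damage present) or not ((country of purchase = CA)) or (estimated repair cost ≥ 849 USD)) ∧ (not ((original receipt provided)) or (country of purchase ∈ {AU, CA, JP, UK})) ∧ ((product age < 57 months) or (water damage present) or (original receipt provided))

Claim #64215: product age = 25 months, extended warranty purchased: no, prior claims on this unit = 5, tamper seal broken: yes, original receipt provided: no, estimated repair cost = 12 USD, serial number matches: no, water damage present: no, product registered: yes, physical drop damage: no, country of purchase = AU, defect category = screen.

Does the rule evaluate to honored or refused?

Atomic conditions:
  product registered: yes → true
  product age < 45 months: 25 < 45 is true
  serial number matches: no → false
  defect category ∈ {battery, cosmetic, screen, software}: screen is in the set → true
  tamper seal broken: yes → true
  extended warranty purchased: no → false
  physical drop damage: no → false
  prior claims on this unit ≥ 1: 5 ≥ 1 is true
  water damage present: no → false
  country of purchase = CA: AU == CA is false
  estimated repair cost ≥ 849 USD: 12 ≥ 849 is false
  original receipt provided: no → false
  country of purchase ∈ {AU, CA, JP, UK}: AU is in the set → true
  product age < 57 months: 25 < 57 is true
Combine:
[1.2] NOT true = false
[1] true OR false = true
[2] false OR true OR true = true
[3.3] NOT true = false
[3] false OR false OR false = false
[4.2] NOT false = true
[4] false OR true OR false = true
[5.1] NOT false = true
[5] true OR true = true
[6] true OR false OR false = true
[root] true AND true AND false AND true AND true AND true = false
Overall: false → refused

Refused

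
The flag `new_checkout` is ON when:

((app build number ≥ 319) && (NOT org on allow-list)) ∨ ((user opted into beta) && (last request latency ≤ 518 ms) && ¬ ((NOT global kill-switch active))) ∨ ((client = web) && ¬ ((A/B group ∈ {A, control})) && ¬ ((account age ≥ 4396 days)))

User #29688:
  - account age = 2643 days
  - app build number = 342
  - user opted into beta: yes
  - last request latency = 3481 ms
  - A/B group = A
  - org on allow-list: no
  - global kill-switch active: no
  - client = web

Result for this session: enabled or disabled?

Enabled

Atomic conditions:
  app build number ≥ 319: 342 ≥ 319 is true
  NOT org on allow-list: no → true
  user opted into beta: yes → true
  last request latency ≤ 518 ms: 3481 ≤ 518 is false
  NOT global kill-switch active: no → true
  client = web: web == web is true
  A/B group ∈ {A, control}: A is in the set → true
  account age ≥ 4396 days: 2643 ≥ 4396 is false
Combine:
[1] true AND true = true
[2.3] NOT true = false
[2] true AND false AND false = false
[3.2] NOT true = false
[3.3] NOT false = true
[3] true AND false AND true = false
[root] true OR false OR false = true
Overall: true → enabled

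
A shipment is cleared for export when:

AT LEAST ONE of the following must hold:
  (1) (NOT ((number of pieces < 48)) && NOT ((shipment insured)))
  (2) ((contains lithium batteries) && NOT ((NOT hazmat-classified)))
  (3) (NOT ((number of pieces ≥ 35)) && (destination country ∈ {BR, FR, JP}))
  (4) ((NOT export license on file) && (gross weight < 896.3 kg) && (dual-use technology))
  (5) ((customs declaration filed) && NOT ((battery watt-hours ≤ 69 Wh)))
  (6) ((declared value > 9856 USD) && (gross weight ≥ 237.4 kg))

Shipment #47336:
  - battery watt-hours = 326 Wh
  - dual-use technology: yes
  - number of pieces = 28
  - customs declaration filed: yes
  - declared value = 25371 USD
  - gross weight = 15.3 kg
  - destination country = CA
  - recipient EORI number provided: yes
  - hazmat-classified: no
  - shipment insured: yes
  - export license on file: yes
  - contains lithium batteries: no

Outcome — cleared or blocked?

Atomic conditions:
  number of pieces < 48: 28 < 48 is true
  shipment insured: yes → true
  contains lithium batteries: no → false
  NOT hazmat-classified: no → true
  number of pieces ≥ 35: 28 ≥ 35 is false
  destination country ∈ {BR, FR, JP}: CA is not in the set → false
  NOT export license on file: yes → false
  gross weight < 896.3 kg: 15.3 < 896.3 is true
  dual-use technology: yes → true
  customs declaration filed: yes → true
  battery watt-hours ≤ 69 Wh: 326 ≤ 69 is false
  declared value > 9856 USD: 25371 > 9856 is true
  gross weight ≥ 237.4 kg: 15.3 ≥ 237.4 is false
Combine:
[1.1] NOT true = false
[1.2] NOT true = false
[1] false AND false = false
[2.2] NOT true = false
[2] false AND false = false
[3.1] NOT false = true
[3] true AND false = false
[4] false AND true AND true = false
[5.2] NOT false = true
[5] true AND true = true
[6] true AND false = false
[root] false OR false OR false OR false OR true OR false = true
Overall: true → cleared

Cleared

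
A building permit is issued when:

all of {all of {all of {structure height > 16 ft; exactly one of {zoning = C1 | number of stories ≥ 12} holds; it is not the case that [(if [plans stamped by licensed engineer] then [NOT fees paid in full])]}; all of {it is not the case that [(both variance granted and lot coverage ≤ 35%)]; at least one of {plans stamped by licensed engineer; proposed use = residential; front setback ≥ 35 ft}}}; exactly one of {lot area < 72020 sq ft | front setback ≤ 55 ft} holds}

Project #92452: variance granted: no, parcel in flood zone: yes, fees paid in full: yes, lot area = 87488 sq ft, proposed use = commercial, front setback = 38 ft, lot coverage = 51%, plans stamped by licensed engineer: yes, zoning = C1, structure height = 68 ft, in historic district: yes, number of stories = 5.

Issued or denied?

Issued

Atomic conditions:
  structure height > 16 ft: 68 > 16 is true
  zoning = C1: C1 == C1 is true
  number of stories ≥ 12: 5 ≥ 12 is false
  plans stamped by licensed engineer: yes → true
  NOT fees paid in full: yes → false
  variance granted: no → false
  lot coverage ≤ 35%: 51 ≤ 35 is false
  proposed use = residential: commercial == residential is false
  front setback ≥ 35 ft: 38 ≥ 35 is true
  lot area < 72020 sq ft: 87488 < 72020 is false
  front setback ≤ 55 ft: 38 ≤ 55 is true
Combine:
[1.1.2] exactly-one(true, false) = true
[1.1.3.1] true → false = false
[1.1.3] NOT false = true
[1.1] true AND true AND true = true
[1.2.1.1] false AND false = false
[1.2.1] NOT false = true
[1.2.2] true OR false OR true = true
[1.2] true AND true = true
[1] true AND true = true
[2] exactly-one(false, true) = true
[root] true AND true = true
Overall: true → issued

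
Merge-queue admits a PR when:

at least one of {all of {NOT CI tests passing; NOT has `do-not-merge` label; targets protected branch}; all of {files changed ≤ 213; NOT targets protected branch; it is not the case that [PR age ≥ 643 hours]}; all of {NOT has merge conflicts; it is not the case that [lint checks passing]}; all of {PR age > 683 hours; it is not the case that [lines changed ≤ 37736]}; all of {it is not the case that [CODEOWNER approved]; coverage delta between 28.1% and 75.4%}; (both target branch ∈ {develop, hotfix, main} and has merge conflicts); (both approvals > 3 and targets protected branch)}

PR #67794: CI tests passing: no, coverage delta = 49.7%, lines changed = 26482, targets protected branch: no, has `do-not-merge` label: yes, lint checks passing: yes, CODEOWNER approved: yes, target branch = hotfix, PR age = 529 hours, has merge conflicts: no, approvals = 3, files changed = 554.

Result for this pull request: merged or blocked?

Blocked

Atomic conditions:
  NOT CI tests passing: no → true
  NOT has `do-not-merge` label: yes → false
  targets protected branch: no → false
  files changed ≤ 213: 554 ≤ 213 is false
  NOT targets protected branch: no → true
  PR age ≥ 643 hours: 529 ≥ 643 is false
  NOT has merge conflicts: no → true
  lint checks passing: yes → true
  PR age > 683 hours: 529 > 683 is false
  lines changed ≤ 37736: 26482 ≤ 37736 is true
  CODEOWNER approved: yes → true
  coverage delta between 28.1% and 75.4%: 49.7 in [28.1, 75.4] is true
  target branch ∈ {develop, hotfix, main}: hotfix is in the set → true
  has merge conflicts: no → false
  approvals > 3: 3 > 3 is false
Combine:
[1] true AND false AND false = false
[2.3] NOT false = true
[2] false AND true AND true = false
[3.2] NOT true = false
[3] true AND false = false
[4.2] NOT true = false
[4] false AND false = false
[5.1] NOT true = false
[5] false AND true = false
[6] true AND false = false
[7] false AND false = false
[root] false OR false OR false OR false OR false OR false OR false = false
Overall: false → blocked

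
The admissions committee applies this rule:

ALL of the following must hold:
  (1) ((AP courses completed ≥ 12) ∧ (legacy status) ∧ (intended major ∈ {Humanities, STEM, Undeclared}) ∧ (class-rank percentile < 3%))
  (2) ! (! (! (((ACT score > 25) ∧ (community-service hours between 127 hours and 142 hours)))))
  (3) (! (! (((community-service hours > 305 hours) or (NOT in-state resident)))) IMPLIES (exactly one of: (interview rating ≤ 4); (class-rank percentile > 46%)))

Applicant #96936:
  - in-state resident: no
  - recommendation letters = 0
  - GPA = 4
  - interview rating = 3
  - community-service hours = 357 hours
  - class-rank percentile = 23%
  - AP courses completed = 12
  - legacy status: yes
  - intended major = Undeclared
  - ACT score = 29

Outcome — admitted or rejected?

Atomic conditions:
  AP courses completed ≥ 12: 12 ≥ 12 is true
  legacy status: yes → true
  intended major ∈ {Humanities, STEM, Undeclared}: Undeclared is in the set → true
  class-rank percentile < 3%: 23 < 3 is false
  ACT score > 25: 29 > 25 is true
  community-service hours between 127 hours and 142 hours: 357 in [127, 142] is false
  community-service hours > 305 hours: 357 > 305 is true
  NOT in-state resident: no → true
  interview rating ≤ 4: 3 ≤ 4 is true
  class-rank percentile > 46%: 23 > 46 is false
Combine:
[1] true AND true AND true AND false = false
[2.1.1.1] true AND false = false
[2.1.1] NOT false = true
[2.1] NOT true = false
[2] NOT false = true
[3.1.1.1] true OR true = true
[3.1.1] NOT true = false
[3.1] NOT false = true
[3.2] exactly-one(true, false) = true
[3] true → true = true
[root] false AND true AND true = false
Overall: false → rejected

Rejected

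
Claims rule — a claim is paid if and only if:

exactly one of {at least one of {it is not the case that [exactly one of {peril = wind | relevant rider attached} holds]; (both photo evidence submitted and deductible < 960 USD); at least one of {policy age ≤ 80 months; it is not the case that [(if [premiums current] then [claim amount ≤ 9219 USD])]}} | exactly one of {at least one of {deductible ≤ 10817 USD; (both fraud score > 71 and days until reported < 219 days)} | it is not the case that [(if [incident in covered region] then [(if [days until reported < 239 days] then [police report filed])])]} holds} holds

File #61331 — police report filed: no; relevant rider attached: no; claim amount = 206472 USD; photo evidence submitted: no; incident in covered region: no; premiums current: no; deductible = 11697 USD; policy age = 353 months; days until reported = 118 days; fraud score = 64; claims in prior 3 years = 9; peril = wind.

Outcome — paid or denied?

Atomic conditions:
  peril = wind: wind == wind is true
  relevant rider attached: no → false
  photo evidence submitted: no → false
  deductible < 960 USD: 11697 < 960 is false
  policy age ≤ 80 months: 353 ≤ 80 is false
  premiums current: no → false
  claim amount ≤ 9219 USD: 206472 ≤ 9219 is false
  deductible ≤ 10817 USD: 11697 ≤ 10817 is false
  fraud score > 71: 64 > 71 is false
  days until reported < 219 days: 118 < 219 is true
  incident in covered region: no → false
  days until reported < 239 days: 118 < 239 is true
  police report filed: no → false
Combine:
[1.1.1] exactly-one(true, false) = true
[1.1] NOT true = false
[1.2] false AND false = false
[1.3.2.1] false → false (antecedent false ⇒ implication holds) = true
[1.3.2] NOT true = false
[1.3] false OR false = false
[1] false OR false OR false = false
[2.1.2] false AND true = false
[2.1] false OR false = false
[2.2.1.2] true → false = false
[2.2.1] false → false (antecedent false ⇒ implication holds) = true
[2.2] NOT true = false
[2] exactly-one(false, false) = false
[root] exactly-one(false, false) = false
Overall: false → denied

Denied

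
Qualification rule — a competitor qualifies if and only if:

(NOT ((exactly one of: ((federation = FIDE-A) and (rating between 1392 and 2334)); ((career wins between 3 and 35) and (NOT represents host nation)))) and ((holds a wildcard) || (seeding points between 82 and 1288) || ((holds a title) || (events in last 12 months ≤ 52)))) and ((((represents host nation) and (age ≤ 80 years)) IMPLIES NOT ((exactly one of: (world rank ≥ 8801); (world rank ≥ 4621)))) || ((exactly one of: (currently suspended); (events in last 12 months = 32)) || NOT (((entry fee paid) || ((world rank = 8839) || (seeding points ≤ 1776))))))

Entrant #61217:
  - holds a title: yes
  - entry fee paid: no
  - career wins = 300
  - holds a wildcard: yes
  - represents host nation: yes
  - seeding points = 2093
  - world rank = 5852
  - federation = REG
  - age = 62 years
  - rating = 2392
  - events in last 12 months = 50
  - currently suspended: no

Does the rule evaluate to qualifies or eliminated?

Qualifies

Atomic conditions:
  federation = FIDE-A: REG == FIDE-A is false
  rating between 1392 and 2334: 2392 in [1392, 2334] is false
  career wins between 3 and 35: 300 in [3, 35] is false
  NOT represents host nation: yes → false
  holds a wildcard: yes → true
  seeding points between 82 and 1288: 2093 in [82, 1288] is false
  holds a title: yes → true
  events in last 12 months ≤ 52: 50 ≤ 52 is true
  represents host nation: yes → true
  age ≤ 80 years: 62 ≤ 80 is true
  world rank ≥ 8801: 5852 ≥ 8801 is false
  world rank ≥ 4621: 5852 ≥ 4621 is true
  currently suspended: no → false
  events in last 12 months = 32: 50 == 32 is false
  entry fee paid: no → false
  world rank = 8839: 5852 == 8839 is false
  seeding points ≤ 1776: 2093 ≤ 1776 is false
Combine:
[1.1.1.1] false AND false = false
[1.1.1.2] false AND false = false
[1.1.1] exactly-one(false, false) = false
[1.1] NOT false = true
[1.2.3] true OR true = true
[1.2] true OR false OR true = true
[1] true AND true = true
[2.1.1] true AND true = true
[2.1.2.1] exactly-one(false, true) = true
[2.1.2] NOT true = false
[2.1] true → false = false
[2.2.1] exactly-one(false, false) = false
[2.2.2.1.2] false OR false = false
[2.2.2.1] false OR false = false
[2.2.2] NOT false = true
[2.2] false OR true = true
[2] false OR true = true
[root] true AND true = true
Overall: true → qualifies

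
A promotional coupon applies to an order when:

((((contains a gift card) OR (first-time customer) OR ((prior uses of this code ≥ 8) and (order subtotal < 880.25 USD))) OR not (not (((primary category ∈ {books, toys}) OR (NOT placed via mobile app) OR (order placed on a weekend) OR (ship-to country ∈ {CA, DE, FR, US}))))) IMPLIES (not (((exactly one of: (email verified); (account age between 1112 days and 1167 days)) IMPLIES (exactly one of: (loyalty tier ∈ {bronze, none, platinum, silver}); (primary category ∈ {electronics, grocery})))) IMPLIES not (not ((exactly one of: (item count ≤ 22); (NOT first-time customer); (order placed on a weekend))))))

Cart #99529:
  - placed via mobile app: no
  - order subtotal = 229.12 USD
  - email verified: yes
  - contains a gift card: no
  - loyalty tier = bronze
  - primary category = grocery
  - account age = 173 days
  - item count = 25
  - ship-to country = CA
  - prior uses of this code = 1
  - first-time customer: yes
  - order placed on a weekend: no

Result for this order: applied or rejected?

Atomic conditions:
  contains a gift card: no → false
  first-time customer: yes → true
  prior uses of this code ≥ 8: 1 ≥ 8 is false
  order subtotal < 880.25 USD: 229.12 < 880.25 is true
  primary category ∈ {books, toys}: grocery is not in the set → false
  NOT placed via mobile app: no → true
  order placed on a weekend: no → false
  ship-to country ∈ {CA, DE, FR, US}: CA is in the set → true
  email verified: yes → true
  account age between 1112 days and 1167 days: 173 in [1112, 1167] is false
  loyalty tier ∈ {bronze, none, platinum, silver}: bronze is in the set → true
  primary category ∈ {electronics, grocery}: grocery is in the set → true
  item count ≤ 22: 25 ≤ 22 is false
  NOT first-time customer: yes → false
Combine:
[1.1.3] false AND true = false
[1.1] false OR true OR false = true
[1.2.1.1] false OR true OR false OR true = true
[1.2.1] NOT true = false
[1.2] NOT false = true
[1] true OR true = true
[2.1.1.1] exactly-one(true, false) = true
[2.1.1.2] exactly-one(true, true) = false
[2.1.1] true → false = false
[2.1] NOT false = true
[2.2.1.1] exactly-one(false, false, false) = false
[2.2.1] NOT false = true
[2.2] NOT true = false
[2] true → false = false
[root] true → false = false
Overall: false → rejected

Rejected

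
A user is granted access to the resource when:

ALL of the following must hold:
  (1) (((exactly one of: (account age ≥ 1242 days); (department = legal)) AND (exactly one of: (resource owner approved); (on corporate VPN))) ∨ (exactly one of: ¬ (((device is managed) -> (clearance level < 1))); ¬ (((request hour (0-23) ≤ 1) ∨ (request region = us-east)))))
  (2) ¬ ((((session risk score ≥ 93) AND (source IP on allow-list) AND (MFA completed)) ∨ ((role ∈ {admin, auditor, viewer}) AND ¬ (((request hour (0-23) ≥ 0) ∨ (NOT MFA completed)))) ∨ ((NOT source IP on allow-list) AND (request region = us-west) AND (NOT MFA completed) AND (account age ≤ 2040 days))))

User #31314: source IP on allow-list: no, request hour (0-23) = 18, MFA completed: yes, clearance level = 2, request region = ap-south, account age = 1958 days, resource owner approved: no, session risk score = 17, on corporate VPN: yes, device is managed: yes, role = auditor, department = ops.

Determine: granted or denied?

Granted

Atomic conditions:
  account age ≥ 1242 days: 1958 ≥ 1242 is true
  department = legal: ops == legal is false
  resource owner approved: no → false
  on corporate VPN: yes → true
  device is managed: yes → true
  clearance level < 1: 2 < 1 is false
  request hour (0-23) ≤ 1: 18 ≤ 1 is false
  request region = us-east: ap-south == us-east is false
  session risk score ≥ 93: 17 ≥ 93 is false
  source IP on allow-list: no → false
  MFA completed: yes → true
  role ∈ {admin, auditor, viewer}: auditor is in the set → true
  request hour (0-23) ≥ 0: 18 ≥ 0 is true
  NOT MFA completed: yes → false
  NOT source IP on allow-list: no → true
  request region = us-west: ap-south == us-west is false
  account age ≤ 2040 days: 1958 ≤ 2040 is true
Combine:
[1.1.1] exactly-one(true, false) = true
[1.1.2] exactly-one(false, true) = true
[1.1] true AND true = true
[1.2.1.1] true → false = false
[1.2.1] NOT false = true
[1.2.2.1] false OR false = false
[1.2.2] NOT false = true
[1.2] exactly-one(true, true) = false
[1] true OR false = true
[2.1.1] false AND false AND true = false
[2.1.2.2.1] true OR false = true
[2.1.2.2] NOT true = false
[2.1.2] true AND false = false
[2.1.3] true AND false AND false AND true = false
[2.1] false OR false OR false = false
[2] NOT false = true
[root] true AND true = true
Overall: true → granted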